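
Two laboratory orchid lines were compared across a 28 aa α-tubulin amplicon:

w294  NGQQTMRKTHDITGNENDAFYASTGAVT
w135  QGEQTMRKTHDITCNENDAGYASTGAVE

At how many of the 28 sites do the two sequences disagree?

5

The sequences differ at positions 1 (N/Q), 3 (Q/E), 14 (G/C), 20 (F/G), 28 (T/E).
That gives 5 mismatches out of 28 aligned sites, so the Hamming distance is 5.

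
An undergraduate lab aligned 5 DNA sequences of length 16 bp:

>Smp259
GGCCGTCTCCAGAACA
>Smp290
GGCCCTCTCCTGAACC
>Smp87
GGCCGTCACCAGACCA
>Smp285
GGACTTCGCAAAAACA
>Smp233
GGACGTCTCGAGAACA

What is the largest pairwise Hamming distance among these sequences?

Pairwise Hamming distances:
  Smp259 vs Smp290: 3
  Smp259 vs Smp87: 2
  Smp259 vs Smp285: 5
  Smp259 vs Smp233: 2
  Smp290 vs Smp87: 5
  Smp290 vs Smp285: 7
  Smp290 vs Smp233: 5
  Smp87 vs Smp285: 6
  Smp87 vs Smp233: 4
  Smp285 vs Smp233: 4
The largest is 7, between Smp290 and Smp285.

7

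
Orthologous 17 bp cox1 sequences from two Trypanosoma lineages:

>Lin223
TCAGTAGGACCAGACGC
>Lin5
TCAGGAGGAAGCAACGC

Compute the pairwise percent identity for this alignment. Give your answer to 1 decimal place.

70.6%

Mismatches occur at site 5 (T→G), site 10 (C→A), site 11 (C→G), site 12 (A→C), site 13 (G→A).
12 of the 17 sites match, so the percent identity is 12/17 × 100 = 70.6%.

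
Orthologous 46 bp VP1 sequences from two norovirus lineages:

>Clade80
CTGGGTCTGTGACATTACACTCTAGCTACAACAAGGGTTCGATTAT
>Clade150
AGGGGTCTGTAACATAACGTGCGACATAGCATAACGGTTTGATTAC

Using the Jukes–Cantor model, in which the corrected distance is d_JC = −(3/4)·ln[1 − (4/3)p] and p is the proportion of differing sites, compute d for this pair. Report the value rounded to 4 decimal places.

0.4674

The sequences differ at positions 1 (C/A), 2 (T/G), 11 (G/A), 16 (T/A), 19 (A/G), 20 (C/T), 21 (T/G), 23 (T/G), 25 (G/C), 26 (C/A), 29 (C/G), 30 (A/C), 32 (C/T), 35 (G/C), 40 (C/T), 46 (T/C).
p = 16/46 = 0.347826.
d = −0.75 · ln(1 − (4/3)·0.347826) = −0.75 · ln(0.536232) = −0.75 · (-0.623188) = 0.4674.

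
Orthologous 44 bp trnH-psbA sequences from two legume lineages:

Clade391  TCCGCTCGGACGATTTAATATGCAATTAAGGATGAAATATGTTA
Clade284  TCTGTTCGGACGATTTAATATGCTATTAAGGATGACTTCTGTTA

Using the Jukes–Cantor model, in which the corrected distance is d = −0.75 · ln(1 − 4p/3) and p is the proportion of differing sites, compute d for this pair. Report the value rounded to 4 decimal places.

0.1505

The sequences differ at positions 3 (C/T), 5 (C/T), 24 (A/T), 36 (A/C), 37 (A/T), 39 (A/C).
p = 6/44 = 0.136364.
d = −0.75 · ln(1 − (4/3)·0.136364) = −0.75 · ln(0.818181) = −0.75 · (-0.200672) = 0.1505.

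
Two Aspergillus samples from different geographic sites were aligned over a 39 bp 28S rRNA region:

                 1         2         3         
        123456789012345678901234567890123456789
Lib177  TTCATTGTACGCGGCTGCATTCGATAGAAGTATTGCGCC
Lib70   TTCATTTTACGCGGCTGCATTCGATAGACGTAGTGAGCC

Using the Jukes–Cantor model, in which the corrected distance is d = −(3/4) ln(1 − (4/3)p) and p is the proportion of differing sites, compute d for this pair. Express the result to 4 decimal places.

0.1103

The sequences differ at positions 7 (G/T), 29 (A/C), 33 (T/G), 36 (C/A).
p = 4/39 = 0.102564.
d = −0.75 · ln(1 − (4/3)·0.102564) = −0.75 · ln(0.863248) = −0.75 · (-0.147053) = 0.1103.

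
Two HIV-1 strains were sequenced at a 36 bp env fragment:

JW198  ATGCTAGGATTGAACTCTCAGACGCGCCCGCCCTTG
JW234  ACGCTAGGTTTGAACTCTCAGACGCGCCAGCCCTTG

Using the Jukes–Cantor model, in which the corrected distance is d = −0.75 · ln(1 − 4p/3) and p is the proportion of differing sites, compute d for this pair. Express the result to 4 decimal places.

The sequences differ at positions 2 (T/C), 9 (A/T), 29 (C/A).
p = 3/36 = 0.083333.
d = −0.75 · ln(1 − (4/3)·0.083333) = −0.75 · ln(0.888889) = −0.75 · (-0.117783) = 0.0883.

0.0883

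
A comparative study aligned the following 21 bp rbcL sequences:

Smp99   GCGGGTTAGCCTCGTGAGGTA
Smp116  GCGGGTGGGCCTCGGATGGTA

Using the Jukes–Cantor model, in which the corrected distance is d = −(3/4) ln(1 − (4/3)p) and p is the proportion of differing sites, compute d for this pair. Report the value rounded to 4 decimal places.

0.2865

The sequences differ at positions 7 (T/G), 8 (A/G), 15 (T/G), 16 (G/A), 17 (A/T).
p = 5/21 = 0.238095.
d = −0.75 · ln(1 − (4/3)·0.238095) = −0.75 · ln(0.682540) = −0.75 · (-0.381934) = 0.2865.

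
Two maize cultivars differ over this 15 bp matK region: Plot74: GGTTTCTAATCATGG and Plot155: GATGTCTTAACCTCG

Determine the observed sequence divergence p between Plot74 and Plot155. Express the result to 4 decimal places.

Differing sites — 2:G/A; 4:T/G; 8:A/T; 10:T/A; 12:A/C; 14:G/C.
There are 6 differences over 15 sites, so p = 6/15 = 0.4000.

0.4000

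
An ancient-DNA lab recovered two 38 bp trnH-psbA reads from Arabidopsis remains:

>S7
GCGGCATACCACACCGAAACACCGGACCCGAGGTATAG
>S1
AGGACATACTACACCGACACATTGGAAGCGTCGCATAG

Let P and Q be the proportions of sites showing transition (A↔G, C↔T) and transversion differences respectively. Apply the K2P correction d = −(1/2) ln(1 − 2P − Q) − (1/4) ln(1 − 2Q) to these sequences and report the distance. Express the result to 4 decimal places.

Differing sites — 1:G/A (Ti); 2:C/G (Tv); 4:G/A (Ti); 10:C/T (Ti); 18:A/C (Tv); 22:C/T (Ti); 23:C/T (Ti); 27:C/A (Tv); 28:C/G (Tv); 31:A/T (Tv); 32:G/C (Tv); 34:T/C (Ti).
Of the 12 differences, 6 transitions and 6 transversions over 38 sites: P = 6/38 = 0.157895, Q = 6/38 = 0.157895.
d = −0.5·ln(0.526315) − 0.25·ln(0.684210) = −0.5·(-0.641855) − 0.25·(-0.379490) = 0.4158.

0.4158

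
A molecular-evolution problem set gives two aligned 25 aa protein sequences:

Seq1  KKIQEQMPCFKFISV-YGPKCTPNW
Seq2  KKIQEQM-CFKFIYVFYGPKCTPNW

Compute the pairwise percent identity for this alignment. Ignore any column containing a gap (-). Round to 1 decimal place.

95.7%

Excluding the 2 gap columns leaves 23 comparable sites.
A single mismatch occurs at site 14 (S↔Y).
22 of the 23 comparable sites match, so the percent identity is 22/23 × 100 = 95.7%.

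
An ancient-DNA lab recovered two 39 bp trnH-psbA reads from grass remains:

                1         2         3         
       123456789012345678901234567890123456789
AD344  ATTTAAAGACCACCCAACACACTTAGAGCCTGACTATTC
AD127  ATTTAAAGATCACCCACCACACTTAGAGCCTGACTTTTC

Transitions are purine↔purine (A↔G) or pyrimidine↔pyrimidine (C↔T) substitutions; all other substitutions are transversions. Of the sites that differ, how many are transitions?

1

Mismatches occur at site 10 (C/T, transition), site 17 (A/C, transversion), site 36 (A/T, transversion).
Of the 3 differences, 1 transition and 2 transversions, so the answer is 1.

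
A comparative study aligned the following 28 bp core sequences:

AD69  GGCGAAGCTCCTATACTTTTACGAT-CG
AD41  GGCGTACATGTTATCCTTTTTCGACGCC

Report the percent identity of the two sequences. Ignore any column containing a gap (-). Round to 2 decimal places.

66.67%

Excluding the 1 gap column leaves 27 comparable sites.
Differing sites — 5:A/T; 7:G/C; 8:C/A; 10:C/G; 11:C/T; 15:A/C; 21:A/T; 25:T/C; 28:G/C.
18 of the 27 comparable sites match, so the percent identity is 18/27 × 100 = 66.67%.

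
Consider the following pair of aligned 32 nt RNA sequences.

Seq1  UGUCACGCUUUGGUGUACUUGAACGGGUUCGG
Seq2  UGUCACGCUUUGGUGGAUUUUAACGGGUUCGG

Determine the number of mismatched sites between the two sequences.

3

Mismatches occur at site 16 (U→G), site 18 (C→U), site 21 (G→U).
That gives 3 mismatches out of 32 aligned sites, so the Hamming distance is 3.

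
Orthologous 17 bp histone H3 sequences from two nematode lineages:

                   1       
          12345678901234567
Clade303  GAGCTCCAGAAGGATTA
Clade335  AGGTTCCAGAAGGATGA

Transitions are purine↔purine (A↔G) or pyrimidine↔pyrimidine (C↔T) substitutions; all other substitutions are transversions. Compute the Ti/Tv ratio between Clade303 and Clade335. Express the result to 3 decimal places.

Mismatches occur at site 1 (G/A, transition), site 2 (A/G, transition), site 4 (C/T, transition), site 16 (T/G, transversion).
Of the 4 differences, 3 transitions and 1 transversion, so Ti/Tv = 3/1 = 3.000.

3.000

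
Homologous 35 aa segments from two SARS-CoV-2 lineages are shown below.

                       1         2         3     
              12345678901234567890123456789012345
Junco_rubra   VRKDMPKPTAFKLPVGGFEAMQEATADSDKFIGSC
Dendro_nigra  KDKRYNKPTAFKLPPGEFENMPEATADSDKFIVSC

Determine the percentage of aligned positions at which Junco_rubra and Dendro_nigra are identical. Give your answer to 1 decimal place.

Mismatches occur at site 1 (V→K), site 2 (R→D), site 4 (D→R), site 5 (M→Y), site 6 (P→N), site 15 (V→P), site 17 (G→E), site 20 (A→N), site 22 (Q→P), site 33 (G→V).
25 of the 35 sites match, so the percent identity is 25/35 × 100 = 71.4%.

71.4%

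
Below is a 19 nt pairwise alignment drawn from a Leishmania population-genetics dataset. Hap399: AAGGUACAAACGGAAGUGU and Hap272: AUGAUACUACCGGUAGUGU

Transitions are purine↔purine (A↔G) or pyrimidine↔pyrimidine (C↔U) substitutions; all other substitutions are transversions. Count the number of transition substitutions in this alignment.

1

The sequences differ at positions 2 (A/U, transversion), 4 (G/A, transition), 8 (A/U, transversion), 10 (A/C, transversion), 14 (A/U, transversion).
Of the 5 differences, 1 transition and 4 transversions, so the answer is 1.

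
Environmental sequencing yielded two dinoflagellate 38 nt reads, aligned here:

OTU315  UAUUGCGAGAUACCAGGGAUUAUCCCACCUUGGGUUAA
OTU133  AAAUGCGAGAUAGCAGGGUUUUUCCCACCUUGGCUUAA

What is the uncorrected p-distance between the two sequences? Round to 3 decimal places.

0.158

The sequences differ at positions 1 (U/A), 3 (U/A), 13 (C/G), 19 (A/U), 22 (A/U), 34 (G/C).
There are 6 differences over 38 sites, so p = 6/38 = 0.158.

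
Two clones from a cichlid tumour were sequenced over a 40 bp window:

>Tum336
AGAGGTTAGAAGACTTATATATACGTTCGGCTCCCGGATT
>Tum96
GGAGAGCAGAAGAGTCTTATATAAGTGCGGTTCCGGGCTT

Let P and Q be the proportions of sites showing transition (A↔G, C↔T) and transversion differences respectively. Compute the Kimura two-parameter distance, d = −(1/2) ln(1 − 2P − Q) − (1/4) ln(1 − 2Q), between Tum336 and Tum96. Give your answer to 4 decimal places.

0.3844

The sequences differ at positions 1 (A/G, transition), 5 (G/A, transition), 6 (T/G, transversion), 7 (T/C, transition), 14 (C/G, transversion), 16 (T/C, transition), 17 (A/T, transversion), 24 (C/A, transversion), 27 (T/G, transversion), 31 (C/T, transition), 35 (C/G, transversion), 38 (A/C, transversion).
Of the 12 differences, 5 transitions and 7 transversions over 40 sites: P = 5/40 = 0.125000, Q = 7/40 = 0.175000.
d = −0.5·ln(0.575000) − 0.25·ln(0.650000) = −0.5·(-0.553385) − 0.25·(-0.430783) = 0.3844.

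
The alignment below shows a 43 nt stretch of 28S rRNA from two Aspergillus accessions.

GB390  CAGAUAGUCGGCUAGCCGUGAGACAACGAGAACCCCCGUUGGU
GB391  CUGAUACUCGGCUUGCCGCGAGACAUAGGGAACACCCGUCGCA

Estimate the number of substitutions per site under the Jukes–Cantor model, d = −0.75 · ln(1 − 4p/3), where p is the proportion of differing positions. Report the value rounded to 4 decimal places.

Differing sites — 2:A/U; 7:G/C; 14:A/U; 19:U/C; 26:A/U; 27:C/A; 29:A/G; 34:C/A; 40:U/C; 42:G/C; 43:U/A.
p = 11/43 = 0.255814.
d = −0.75 · ln(1 − (4/3)·0.255814) = −0.75 · ln(0.658915) = −0.75 · (-0.417161) = 0.3129.

0.3129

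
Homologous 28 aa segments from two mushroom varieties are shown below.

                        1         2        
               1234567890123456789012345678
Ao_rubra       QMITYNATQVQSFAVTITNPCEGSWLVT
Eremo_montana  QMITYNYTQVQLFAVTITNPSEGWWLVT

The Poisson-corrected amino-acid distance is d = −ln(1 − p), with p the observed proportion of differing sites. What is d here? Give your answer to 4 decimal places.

0.1542

Mismatches occur at site 7 (A/Y), site 12 (S/L), site 21 (C/S), site 24 (S/W).
p = 4/28 = 0.142857.
d = −ln(1 − 0.142857) = −ln(0.857143) = 0.1542.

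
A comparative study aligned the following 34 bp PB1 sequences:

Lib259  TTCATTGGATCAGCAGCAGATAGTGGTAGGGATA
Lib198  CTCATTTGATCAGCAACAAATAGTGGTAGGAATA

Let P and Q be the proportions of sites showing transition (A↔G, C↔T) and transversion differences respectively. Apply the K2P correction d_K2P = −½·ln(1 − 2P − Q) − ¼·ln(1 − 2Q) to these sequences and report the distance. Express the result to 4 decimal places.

Mismatches occur at site 1 (T/C, transition), site 7 (G/T, transversion), site 16 (G/A, transition), site 19 (G/A, transition), site 31 (G/A, transition).
Of the 5 differences, 4 transitions and 1 transversion over 34 sites: P = 4/34 = 0.117647, Q = 1/34 = 0.029412.
d = −0.5·ln(0.735294) − 0.25·ln(0.941176) = −0.5·(-0.307485) − 0.25·(-0.060625) = 0.1689.

0.1689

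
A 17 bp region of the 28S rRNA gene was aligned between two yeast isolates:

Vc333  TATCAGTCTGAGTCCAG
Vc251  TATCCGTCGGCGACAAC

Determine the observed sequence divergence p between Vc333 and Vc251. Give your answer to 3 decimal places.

0.353

Mismatches occur at site 5 (A↔C), site 9 (T↔G), site 11 (A↔C), site 13 (T↔A), site 15 (C↔A), site 17 (G↔C).
There are 6 differences over 17 sites, so p = 6/17 = 0.353.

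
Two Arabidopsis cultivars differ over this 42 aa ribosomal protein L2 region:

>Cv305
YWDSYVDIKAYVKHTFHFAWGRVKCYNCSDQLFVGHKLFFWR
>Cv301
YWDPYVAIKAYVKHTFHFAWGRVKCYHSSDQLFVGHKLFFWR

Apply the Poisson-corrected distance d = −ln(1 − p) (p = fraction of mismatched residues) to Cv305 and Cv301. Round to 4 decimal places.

0.1001

The sequences differ at positions 4 (S/P), 7 (D/A), 27 (N/H), 28 (C/S).
p = 4/42 = 0.095238.
d = −ln(1 − 0.095238) = −ln(0.904762) = 0.1001.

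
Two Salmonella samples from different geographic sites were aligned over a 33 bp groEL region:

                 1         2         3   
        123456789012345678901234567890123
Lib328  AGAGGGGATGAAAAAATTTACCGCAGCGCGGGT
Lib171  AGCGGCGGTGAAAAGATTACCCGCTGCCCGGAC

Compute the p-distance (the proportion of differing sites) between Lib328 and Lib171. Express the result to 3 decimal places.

0.303

Mismatches occur at site 3 (A↔C), site 6 (G↔C), site 8 (A↔G), site 15 (A↔G), site 19 (T↔A), site 20 (A↔C), site 25 (A↔T), site 28 (G↔C), site 32 (G↔A), site 33 (T↔C).
There are 10 differences over 33 sites, so p = 10/33 = 0.303.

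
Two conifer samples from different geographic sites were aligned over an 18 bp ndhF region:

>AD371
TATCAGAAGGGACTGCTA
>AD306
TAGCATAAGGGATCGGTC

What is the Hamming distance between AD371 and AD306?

The sequences differ at positions 3 (T/G), 6 (G/T), 13 (C/T), 14 (T/C), 16 (C/G), 18 (A/C).
That gives 6 mismatches out of 18 aligned sites, so the Hamming distance is 6.

6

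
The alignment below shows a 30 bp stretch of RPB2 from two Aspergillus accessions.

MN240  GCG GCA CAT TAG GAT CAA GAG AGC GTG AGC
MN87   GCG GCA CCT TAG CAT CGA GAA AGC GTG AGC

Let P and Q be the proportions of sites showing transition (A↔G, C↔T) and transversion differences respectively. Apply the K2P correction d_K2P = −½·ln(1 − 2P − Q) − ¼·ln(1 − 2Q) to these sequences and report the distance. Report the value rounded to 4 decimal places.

0.1473

The sequences differ at positions 8 (A/C, transversion), 13 (G/C, transversion), 17 (A/G, transition), 21 (G/A, transition).
Of the 4 differences, 2 transitions and 2 transversions over 30 sites: P = 2/30 = 0.066667, Q = 2/30 = 0.066667.
d = −0.5·ln(0.799999) − 0.25·ln(0.866666) = −0.5·(-0.223145) − 0.25·(-0.143102) = 0.1473.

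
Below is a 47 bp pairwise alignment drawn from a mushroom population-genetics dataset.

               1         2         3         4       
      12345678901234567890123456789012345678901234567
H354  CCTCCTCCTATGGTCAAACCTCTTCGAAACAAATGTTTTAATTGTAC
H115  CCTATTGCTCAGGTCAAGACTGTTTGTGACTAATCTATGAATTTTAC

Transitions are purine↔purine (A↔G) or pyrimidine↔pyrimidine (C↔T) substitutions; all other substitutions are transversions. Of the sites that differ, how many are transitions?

Mismatches occur at site 4 (C/A, transversion), site 5 (C/T, transition), site 7 (C/G, transversion), site 10 (A/C, transversion), site 11 (T/A, transversion), site 18 (A/G, transition), site 19 (C/A, transversion), site 22 (C/G, transversion), site 25 (C/T, transition), site 27 (A/T, transversion), site 28 (A/G, transition), site 31 (A/T, transversion), site 35 (G/C, transversion), site 37 (T/A, transversion), site 39 (T/G, transversion), site 44 (G/T, transversion).
Of the 16 differences, 4 transitions and 12 transversions, so the answer is 4.

4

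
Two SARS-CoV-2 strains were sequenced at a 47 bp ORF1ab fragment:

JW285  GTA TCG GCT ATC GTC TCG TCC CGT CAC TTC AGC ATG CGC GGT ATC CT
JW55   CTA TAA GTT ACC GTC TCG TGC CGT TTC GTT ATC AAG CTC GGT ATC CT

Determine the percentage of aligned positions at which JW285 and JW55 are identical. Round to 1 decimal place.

72.3%

Differing sites — 1:G/C; 5:C/A; 6:G/A; 8:C/T; 11:T/C; 20:C/G; 25:C/T; 26:A/T; 28:T/G; 30:C/T; 32:G/T; 35:T/A; 38:G/T.
34 of the 47 sites match, so the percent identity is 34/47 × 100 = 72.3%.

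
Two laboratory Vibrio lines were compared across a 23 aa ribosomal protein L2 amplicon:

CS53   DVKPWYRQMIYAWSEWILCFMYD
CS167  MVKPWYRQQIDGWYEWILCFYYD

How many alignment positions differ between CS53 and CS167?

6

Mismatches occur at site 1 (D↔M), site 9 (M↔Q), site 11 (Y↔D), site 12 (A↔G), site 14 (S↔Y), site 21 (M↔Y).
That gives 6 mismatches out of 23 aligned sites, so the Hamming distance is 6.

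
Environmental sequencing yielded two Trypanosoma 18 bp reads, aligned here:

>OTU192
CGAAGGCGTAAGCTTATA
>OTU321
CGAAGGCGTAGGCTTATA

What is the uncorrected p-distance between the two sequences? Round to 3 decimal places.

A single mismatch occurs at site 11 (A↔G).
There are 1 differences over 18 sites, so p = 1/18 = 0.056.

0.056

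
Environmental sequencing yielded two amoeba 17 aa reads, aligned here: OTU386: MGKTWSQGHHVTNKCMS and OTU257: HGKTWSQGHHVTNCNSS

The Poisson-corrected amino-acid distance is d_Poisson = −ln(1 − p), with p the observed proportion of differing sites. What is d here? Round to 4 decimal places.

0.2683

The sequences differ at positions 1 (M/H), 14 (K/C), 15 (C/N), 16 (M/S).
p = 4/17 = 0.235294.
d = −ln(1 − 0.235294) = −ln(0.764706) = 0.2683.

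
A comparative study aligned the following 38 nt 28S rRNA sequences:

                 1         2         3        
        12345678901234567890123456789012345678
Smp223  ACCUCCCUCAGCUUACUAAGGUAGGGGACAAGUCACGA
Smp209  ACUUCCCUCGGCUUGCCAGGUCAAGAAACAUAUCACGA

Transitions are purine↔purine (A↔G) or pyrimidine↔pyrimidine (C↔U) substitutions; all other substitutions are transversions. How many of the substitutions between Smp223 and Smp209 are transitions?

10

Mismatches occur at site 3 (C↔U, transition), site 10 (A↔G, transition), site 15 (A↔G, transition), site 17 (U↔C, transition), site 19 (A↔G, transition), site 21 (G↔U, transversion), site 22 (U↔C, transition), site 24 (G↔A, transition), site 26 (G↔A, transition), site 27 (G↔A, transition), site 31 (A↔U, transversion), site 32 (G↔A, transition).
Of the 12 differences, 10 transitions and 2 transversions, so the answer is 10.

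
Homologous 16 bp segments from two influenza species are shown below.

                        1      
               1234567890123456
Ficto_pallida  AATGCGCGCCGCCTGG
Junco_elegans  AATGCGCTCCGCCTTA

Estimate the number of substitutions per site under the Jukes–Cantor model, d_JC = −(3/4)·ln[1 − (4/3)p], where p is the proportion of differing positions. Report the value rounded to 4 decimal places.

The sequences differ at positions 8 (G/T), 15 (G/T), 16 (G/A).
p = 3/16 = 0.187500.
d = −0.75 · ln(1 − (4/3)·0.187500) = −0.75 · ln(0.750000) = −0.75 · (-0.287682) = 0.2158.

0.2158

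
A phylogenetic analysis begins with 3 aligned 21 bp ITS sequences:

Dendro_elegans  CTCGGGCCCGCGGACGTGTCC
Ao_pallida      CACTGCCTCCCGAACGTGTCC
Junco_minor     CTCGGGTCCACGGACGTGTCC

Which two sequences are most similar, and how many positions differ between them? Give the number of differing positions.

Pairwise Hamming distances:
  Dendro_elegans vs Ao_pallida: 6
  Dendro_elegans vs Junco_minor: 2
  Ao_pallida vs Junco_minor: 7
The smallest is 2, between Dendro_elegans and Junco_minor.

2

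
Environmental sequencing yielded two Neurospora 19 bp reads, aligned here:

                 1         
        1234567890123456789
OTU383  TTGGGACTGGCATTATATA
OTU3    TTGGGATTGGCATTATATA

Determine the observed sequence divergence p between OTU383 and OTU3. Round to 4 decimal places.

0.0526

Differing sites — 7:C/T.
There are 1 differences over 19 sites, so p = 1/19 = 0.0526.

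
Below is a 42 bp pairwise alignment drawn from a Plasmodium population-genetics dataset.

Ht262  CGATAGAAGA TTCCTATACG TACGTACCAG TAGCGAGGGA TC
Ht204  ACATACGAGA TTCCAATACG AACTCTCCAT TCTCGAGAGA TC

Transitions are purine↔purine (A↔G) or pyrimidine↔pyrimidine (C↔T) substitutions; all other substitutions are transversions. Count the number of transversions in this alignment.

Mismatches occur at site 1 (C↔A, transversion), site 2 (G↔C, transversion), site 6 (G↔C, transversion), site 7 (A↔G, transition), site 15 (T↔A, transversion), site 21 (T↔A, transversion), site 24 (G↔T, transversion), site 25 (T↔C, transition), site 26 (A↔T, transversion), site 30 (G↔T, transversion), site 32 (A↔C, transversion), site 33 (G↔T, transversion), site 38 (G↔A, transition).
Of the 13 differences, 3 transitions and 10 transversions, so the answer is 10.

10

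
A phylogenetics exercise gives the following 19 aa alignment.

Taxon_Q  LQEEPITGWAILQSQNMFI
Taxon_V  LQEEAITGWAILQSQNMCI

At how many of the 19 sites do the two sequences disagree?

2

Differing sites — 5:P/A; 18:F/C.
That gives 2 mismatches out of 19 aligned sites, so the Hamming distance is 2.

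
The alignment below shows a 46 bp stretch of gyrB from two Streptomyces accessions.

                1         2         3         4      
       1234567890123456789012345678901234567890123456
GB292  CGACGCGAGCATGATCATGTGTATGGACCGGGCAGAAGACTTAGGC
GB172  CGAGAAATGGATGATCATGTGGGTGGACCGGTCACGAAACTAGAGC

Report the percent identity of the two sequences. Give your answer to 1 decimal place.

Differing sites — 4:C/G; 5:G/A; 6:C/A; 7:G/A; 8:A/T; 10:C/G; 22:T/G; 23:A/G; 32:G/T; 35:G/C; 36:A/G; 38:G/A; 42:T/A; 43:A/G; 44:G/A.
31 of the 46 sites match, so the percent identity is 31/46 × 100 = 67.4%.

67.4%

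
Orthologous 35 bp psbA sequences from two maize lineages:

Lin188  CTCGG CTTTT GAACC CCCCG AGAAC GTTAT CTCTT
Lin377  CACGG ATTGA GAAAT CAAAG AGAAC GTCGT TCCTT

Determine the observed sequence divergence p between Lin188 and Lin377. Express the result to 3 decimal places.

0.371

The sequences differ at positions 2 (T/A), 6 (C/A), 9 (T/G), 10 (T/A), 14 (C/A), 15 (C/T), 17 (C/A), 18 (C/A), 19 (C/A), 28 (T/C), 29 (A/G), 31 (C/T), 32 (T/C).
There are 13 differences over 35 sites, so p = 13/35 = 0.371.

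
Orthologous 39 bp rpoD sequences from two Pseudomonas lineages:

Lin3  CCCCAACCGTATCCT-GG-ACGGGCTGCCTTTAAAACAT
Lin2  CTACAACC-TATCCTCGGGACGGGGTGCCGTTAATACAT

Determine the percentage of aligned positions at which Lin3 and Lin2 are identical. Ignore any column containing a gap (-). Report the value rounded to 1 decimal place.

86.1%

Excluding the 3 gap columns leaves 36 comparable sites.
The sequences differ at positions 2 (C/T), 3 (C/A), 25 (C/G), 30 (T/G), 35 (A/T).
31 of the 36 comparable sites match, so the percent identity is 31/36 × 100 = 86.1%.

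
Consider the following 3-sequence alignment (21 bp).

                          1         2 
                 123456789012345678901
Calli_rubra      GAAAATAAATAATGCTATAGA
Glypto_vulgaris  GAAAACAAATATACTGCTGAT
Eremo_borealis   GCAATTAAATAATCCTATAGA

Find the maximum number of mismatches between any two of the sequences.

Pairwise Hamming distances:
  Calli_rubra vs Glypto_vulgaris: 10
  Calli_rubra vs Eremo_borealis: 3
  Glypto_vulgaris vs Eremo_borealis: 11
The largest is 11, between Glypto_vulgaris and Eremo_borealis.

11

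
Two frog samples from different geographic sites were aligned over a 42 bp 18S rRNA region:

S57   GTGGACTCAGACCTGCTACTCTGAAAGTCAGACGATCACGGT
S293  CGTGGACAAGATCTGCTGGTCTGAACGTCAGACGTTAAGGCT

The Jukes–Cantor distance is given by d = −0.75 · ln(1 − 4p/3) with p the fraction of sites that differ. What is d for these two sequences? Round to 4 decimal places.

Mismatches occur at site 1 (G↔C), site 2 (T↔G), site 3 (G↔T), site 5 (A↔G), site 6 (C↔A), site 7 (T↔C), site 8 (C↔A), site 12 (C↔T), site 18 (A↔G), site 19 (C↔G), site 26 (A↔C), site 35 (A↔T), site 37 (C↔A), site 39 (C↔G), site 41 (G↔C).
p = 15/42 = 0.357143.
d = −0.75 · ln(1 − (4/3)·0.357143) = −0.75 · ln(0.523809) = −0.75 · (-0.646628) = 0.4850.

0.4850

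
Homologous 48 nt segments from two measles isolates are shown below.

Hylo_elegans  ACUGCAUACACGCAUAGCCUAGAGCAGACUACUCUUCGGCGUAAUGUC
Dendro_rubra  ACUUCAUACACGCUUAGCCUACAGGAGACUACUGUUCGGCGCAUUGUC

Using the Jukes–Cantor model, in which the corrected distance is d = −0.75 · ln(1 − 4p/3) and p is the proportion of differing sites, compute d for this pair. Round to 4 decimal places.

Mismatches occur at site 4 (G↔U), site 14 (A↔U), site 22 (G↔C), site 25 (C↔G), site 34 (C↔G), site 42 (U↔C), site 44 (A↔U).
p = 7/48 = 0.145833.
d = −0.75 · ln(1 − (4/3)·0.145833) = −0.75 · ln(0.805556) = −0.75 · (-0.216223) = 0.1622.

0.1622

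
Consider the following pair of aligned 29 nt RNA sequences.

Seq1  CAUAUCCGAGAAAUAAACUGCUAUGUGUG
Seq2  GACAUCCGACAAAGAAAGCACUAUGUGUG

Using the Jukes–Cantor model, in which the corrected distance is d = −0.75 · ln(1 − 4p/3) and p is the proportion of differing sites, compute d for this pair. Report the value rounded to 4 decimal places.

0.2913

The sequences differ at positions 1 (C/G), 3 (U/C), 10 (G/C), 14 (U/G), 18 (C/G), 19 (U/C), 20 (G/A).
p = 7/29 = 0.241379.
d = −0.75 · ln(1 − (4/3)·0.241379) = −0.75 · ln(0.678161) = −0.75 · (-0.388371) = 0.2913.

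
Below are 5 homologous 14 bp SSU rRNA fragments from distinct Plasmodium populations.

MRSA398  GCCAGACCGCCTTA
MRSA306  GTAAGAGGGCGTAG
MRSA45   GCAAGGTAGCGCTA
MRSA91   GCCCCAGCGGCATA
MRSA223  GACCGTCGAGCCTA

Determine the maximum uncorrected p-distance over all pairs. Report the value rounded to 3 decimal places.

Pairwise Hamming distances:
  MRSA398 vs MRSA306: 7
  MRSA398 vs MRSA45: 6
  MRSA398 vs MRSA91: 5
  MRSA398 vs MRSA223: 7
  MRSA306 vs MRSA45: 7
  MRSA306 vs MRSA91: 10
  MRSA306 vs MRSA223: 11
  MRSA45 vs MRSA91: 9
  MRSA45 vs MRSA223: 9
  MRSA91 vs MRSA223: 7
The largest is 11 mismatches, between MRSA306 and MRSA223; p = 11/14 = 0.786.

0.786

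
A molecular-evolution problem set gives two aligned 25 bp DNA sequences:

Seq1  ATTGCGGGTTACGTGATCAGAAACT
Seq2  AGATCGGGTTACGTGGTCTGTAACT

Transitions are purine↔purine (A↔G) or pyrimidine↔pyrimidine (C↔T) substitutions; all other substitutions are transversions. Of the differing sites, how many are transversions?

5

Mismatches occur at site 2 (T→G, transversion), site 3 (T→A, transversion), site 4 (G→T, transversion), site 16 (A→G, transition), site 19 (A→T, transversion), site 21 (A→T, transversion).
Of the 6 differences, 1 transition and 5 transversions, so the answer is 5.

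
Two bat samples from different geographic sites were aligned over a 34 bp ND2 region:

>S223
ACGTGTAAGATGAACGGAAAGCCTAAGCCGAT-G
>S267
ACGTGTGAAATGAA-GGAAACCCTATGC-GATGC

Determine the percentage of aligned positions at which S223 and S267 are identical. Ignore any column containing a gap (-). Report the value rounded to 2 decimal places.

83.87%

Excluding the 3 gap columns leaves 31 comparable sites.
The sequences differ at positions 7 (A/G), 9 (G/A), 21 (G/C), 26 (A/T), 34 (G/C).
26 of the 31 comparable sites match, so the percent identity is 26/31 × 100 = 83.87%.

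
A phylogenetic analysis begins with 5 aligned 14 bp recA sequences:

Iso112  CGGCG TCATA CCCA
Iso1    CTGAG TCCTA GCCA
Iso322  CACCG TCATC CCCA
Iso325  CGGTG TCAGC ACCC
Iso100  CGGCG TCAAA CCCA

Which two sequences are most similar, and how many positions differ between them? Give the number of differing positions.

1

Pairwise Hamming distances:
  Iso112 vs Iso1: 4
  Iso112 vs Iso322: 3
  Iso112 vs Iso325: 5
  Iso112 vs Iso100: 1
  Iso1 vs Iso322: 6
  Iso1 vs Iso325: 7
  Iso1 vs Iso100: 5
  Iso322 vs Iso325: 6
  Iso322 vs Iso100: 4
  Iso325 vs Iso100: 5
The smallest is 1, between Iso112 and Iso100.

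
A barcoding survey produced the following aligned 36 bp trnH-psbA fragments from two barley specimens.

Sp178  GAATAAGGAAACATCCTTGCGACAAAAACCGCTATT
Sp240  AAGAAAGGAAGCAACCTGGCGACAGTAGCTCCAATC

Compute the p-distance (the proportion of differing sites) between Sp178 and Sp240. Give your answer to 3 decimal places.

0.361

Differing sites — 1:G/A; 3:A/G; 4:T/A; 11:A/G; 14:T/A; 18:T/G; 25:A/G; 26:A/T; 28:A/G; 30:C/T; 31:G/C; 33:T/A; 36:T/C.
There are 13 differences over 36 sites, so p = 13/36 = 0.361.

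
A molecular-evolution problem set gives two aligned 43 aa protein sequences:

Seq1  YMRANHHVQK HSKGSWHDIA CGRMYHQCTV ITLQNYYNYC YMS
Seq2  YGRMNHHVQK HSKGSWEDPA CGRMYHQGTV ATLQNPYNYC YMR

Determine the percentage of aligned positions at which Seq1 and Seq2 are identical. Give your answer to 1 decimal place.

Differing sites — 2:M/G; 4:A/M; 17:H/E; 19:I/P; 28:C/G; 31:I/A; 36:Y/P; 43:S/R.
35 of the 43 sites match, so the percent identity is 35/43 × 100 = 81.4%.

81.4%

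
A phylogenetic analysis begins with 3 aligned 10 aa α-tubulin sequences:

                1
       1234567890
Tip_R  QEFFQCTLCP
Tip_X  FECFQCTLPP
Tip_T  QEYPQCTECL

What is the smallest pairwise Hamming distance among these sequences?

3

Pairwise Hamming distances:
  Tip_R vs Tip_X: 3
  Tip_R vs Tip_T: 4
  Tip_X vs Tip_T: 6
The smallest is 3, between Tip_R and Tip_X.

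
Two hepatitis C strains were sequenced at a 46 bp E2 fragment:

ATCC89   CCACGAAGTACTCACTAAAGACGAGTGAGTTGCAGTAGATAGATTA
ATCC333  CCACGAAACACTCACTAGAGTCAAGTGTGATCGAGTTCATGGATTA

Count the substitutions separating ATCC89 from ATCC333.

The sequences differ at positions 8 (G/A), 9 (T/C), 18 (A/G), 21 (A/T), 23 (G/A), 28 (A/T), 30 (T/A), 32 (G/C), 33 (C/G), 37 (A/T), 38 (G/C), 41 (A/G).
That gives 12 mismatches out of 46 aligned sites, so the Hamming distance is 12.

12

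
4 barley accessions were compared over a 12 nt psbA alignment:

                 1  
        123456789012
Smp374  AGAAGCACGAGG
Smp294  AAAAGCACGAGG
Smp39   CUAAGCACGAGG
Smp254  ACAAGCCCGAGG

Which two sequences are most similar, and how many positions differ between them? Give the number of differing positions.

Pairwise Hamming distances:
  Smp374 vs Smp294: 1
  Smp374 vs Smp39: 2
  Smp374 vs Smp254: 2
  Smp294 vs Smp39: 2
  Smp294 vs Smp254: 2
  Smp39 vs Smp254: 3
The smallest is 1, between Smp374 and Smp294.

1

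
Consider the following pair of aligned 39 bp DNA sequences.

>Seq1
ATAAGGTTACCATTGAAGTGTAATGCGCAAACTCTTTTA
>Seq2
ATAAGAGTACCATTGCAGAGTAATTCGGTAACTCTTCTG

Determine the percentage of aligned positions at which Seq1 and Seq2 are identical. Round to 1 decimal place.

The sequences differ at positions 6 (G/A), 7 (T/G), 16 (A/C), 19 (T/A), 25 (G/T), 28 (C/G), 29 (A/T), 37 (T/C), 39 (A/G).
30 of the 39 sites match, so the percent identity is 30/39 × 100 = 76.9%.

76.9%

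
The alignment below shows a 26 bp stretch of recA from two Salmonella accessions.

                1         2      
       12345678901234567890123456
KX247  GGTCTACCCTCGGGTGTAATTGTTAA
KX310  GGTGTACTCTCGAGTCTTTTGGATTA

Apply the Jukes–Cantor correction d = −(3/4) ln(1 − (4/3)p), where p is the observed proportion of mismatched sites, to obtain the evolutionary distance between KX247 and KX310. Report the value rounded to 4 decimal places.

0.4643

The sequences differ at positions 4 (C/G), 8 (C/T), 13 (G/A), 16 (G/C), 18 (A/T), 19 (A/T), 21 (T/G), 23 (T/A), 25 (A/T).
p = 9/26 = 0.346154.
d = −0.75 · ln(1 − (4/3)·0.346154) = −0.75 · ln(0.538461) = −0.75 · (-0.619040) = 0.4643.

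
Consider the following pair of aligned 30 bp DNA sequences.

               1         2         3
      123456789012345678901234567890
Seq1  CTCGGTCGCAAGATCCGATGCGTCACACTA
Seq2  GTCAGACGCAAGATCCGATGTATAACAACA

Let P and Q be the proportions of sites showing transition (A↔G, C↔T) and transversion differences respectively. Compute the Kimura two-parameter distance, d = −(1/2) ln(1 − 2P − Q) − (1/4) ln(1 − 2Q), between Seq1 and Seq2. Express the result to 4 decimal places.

0.3330

Differing sites — 1:C/G (Tv); 4:G/A (Ti); 6:T/A (Tv); 21:C/T (Ti); 22:G/A (Ti); 24:C/A (Tv); 28:C/A (Tv); 29:T/C (Ti).
Of the 8 differences, 4 transitions and 4 transversions over 30 sites: P = 4/30 = 0.133333, Q = 4/30 = 0.133333.
d = −0.5·ln(0.600001) − 0.25·ln(0.733334) = −0.5·(-0.510824) − 0.25·(-0.310154) = 0.3330.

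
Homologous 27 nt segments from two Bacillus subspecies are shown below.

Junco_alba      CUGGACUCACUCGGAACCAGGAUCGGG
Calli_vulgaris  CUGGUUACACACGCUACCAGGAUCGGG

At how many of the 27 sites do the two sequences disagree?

6

Mismatches occur at site 5 (A↔U), site 6 (C↔U), site 7 (U↔A), site 11 (U↔A), site 14 (G↔C), site 15 (A↔U).
That gives 6 mismatches out of 27 aligned sites, so the Hamming distance is 6.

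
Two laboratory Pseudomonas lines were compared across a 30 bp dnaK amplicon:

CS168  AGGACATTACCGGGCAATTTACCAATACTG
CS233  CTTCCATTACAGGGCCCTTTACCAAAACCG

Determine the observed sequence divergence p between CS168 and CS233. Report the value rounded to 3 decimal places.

0.300

Differing sites — 1:A/C; 2:G/T; 3:G/T; 4:A/C; 11:C/A; 16:A/C; 17:A/C; 26:T/A; 29:T/C.
There are 9 differences over 30 sites, so p = 9/30 = 0.300.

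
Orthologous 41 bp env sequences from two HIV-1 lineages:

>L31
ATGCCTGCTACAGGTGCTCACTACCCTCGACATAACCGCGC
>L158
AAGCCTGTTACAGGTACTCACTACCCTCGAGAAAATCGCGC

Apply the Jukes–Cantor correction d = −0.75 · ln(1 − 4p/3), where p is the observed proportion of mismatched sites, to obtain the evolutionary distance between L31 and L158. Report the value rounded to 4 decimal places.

The sequences differ at positions 2 (T/A), 8 (C/T), 16 (G/A), 31 (C/G), 33 (T/A), 36 (C/T).
p = 6/41 = 0.146341.
d = −0.75 · ln(1 − (4/3)·0.146341) = −0.75 · ln(0.804879) = −0.75 · (-0.217063) = 0.1628.

0.1628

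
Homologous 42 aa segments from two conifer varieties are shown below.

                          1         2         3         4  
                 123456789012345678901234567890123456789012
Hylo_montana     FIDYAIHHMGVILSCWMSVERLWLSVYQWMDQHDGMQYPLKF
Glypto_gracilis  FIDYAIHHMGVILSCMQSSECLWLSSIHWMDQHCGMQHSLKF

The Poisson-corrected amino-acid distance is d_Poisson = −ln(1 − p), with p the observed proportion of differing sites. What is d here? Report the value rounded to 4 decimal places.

The sequences differ at positions 16 (W/M), 17 (M/Q), 19 (V/S), 21 (R/C), 26 (V/S), 27 (Y/I), 28 (Q/H), 34 (D/C), 38 (Y/H), 39 (P/S).
p = 10/42 = 0.238095.
d = −ln(1 − 0.238095) = −ln(0.761905) = 0.2719.

0.2719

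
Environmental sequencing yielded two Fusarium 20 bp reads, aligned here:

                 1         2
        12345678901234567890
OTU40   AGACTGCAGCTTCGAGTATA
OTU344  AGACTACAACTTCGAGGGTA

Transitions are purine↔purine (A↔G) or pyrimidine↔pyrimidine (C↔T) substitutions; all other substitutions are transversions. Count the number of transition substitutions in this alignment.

Mismatches occur at site 6 (G→A, transition), site 9 (G→A, transition), site 17 (T→G, transversion), site 18 (A→G, transition).
Of the 4 differences, 3 transitions and 1 transversion, so the answer is 3.

3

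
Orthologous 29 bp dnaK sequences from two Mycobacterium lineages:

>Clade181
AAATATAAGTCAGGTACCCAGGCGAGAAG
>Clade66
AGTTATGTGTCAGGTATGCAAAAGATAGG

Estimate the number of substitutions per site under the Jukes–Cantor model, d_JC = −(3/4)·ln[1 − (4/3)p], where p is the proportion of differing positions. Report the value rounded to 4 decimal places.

0.5285

Mismatches occur at site 2 (A→G), site 3 (A→T), site 7 (A→G), site 8 (A→T), site 17 (C→T), site 18 (C→G), site 21 (G→A), site 22 (G→A), site 23 (C→A), site 26 (G→T), site 28 (A→G).
p = 11/29 = 0.379310.
d = −0.75 · ln(1 − (4/3)·0.379310) = −0.75 · ln(0.494253) = −0.75 · (-0.704708) = 0.5285.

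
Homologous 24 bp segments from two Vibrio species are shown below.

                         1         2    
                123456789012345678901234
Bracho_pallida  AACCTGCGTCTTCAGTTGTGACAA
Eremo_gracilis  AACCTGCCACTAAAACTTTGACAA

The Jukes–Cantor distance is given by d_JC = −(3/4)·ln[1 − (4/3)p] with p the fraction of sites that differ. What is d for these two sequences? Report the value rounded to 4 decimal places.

The sequences differ at positions 8 (G/C), 9 (T/A), 12 (T/A), 13 (C/A), 15 (G/A), 16 (T/C), 18 (G/T).
p = 7/24 = 0.291667.
d = −0.75 · ln(1 − (4/3)·0.291667) = −0.75 · ln(0.611111) = −0.75 · (-0.492477) = 0.3694.

0.3694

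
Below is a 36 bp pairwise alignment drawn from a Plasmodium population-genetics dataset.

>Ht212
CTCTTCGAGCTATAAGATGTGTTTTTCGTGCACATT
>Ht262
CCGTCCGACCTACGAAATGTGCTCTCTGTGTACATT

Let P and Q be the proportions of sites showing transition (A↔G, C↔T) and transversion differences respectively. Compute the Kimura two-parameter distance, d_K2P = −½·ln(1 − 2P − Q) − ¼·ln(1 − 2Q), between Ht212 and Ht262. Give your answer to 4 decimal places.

Differing sites — 2:T/C (Ti); 3:C/G (Tv); 5:T/C (Ti); 9:G/C (Tv); 13:T/C (Ti); 14:A/G (Ti); 16:G/A (Ti); 22:T/C (Ti); 24:T/C (Ti); 26:T/C (Ti); 27:C/T (Ti); 31:C/T (Ti).
Of the 12 differences, 10 transitions and 2 transversions over 36 sites: P = 10/36 = 0.277778, Q = 2/36 = 0.055556.
d = −0.5·ln(0.388888) − 0.25·ln(0.888888) = −0.5·(-0.944464) − 0.25·(-0.117784) = 0.5017.

0.5017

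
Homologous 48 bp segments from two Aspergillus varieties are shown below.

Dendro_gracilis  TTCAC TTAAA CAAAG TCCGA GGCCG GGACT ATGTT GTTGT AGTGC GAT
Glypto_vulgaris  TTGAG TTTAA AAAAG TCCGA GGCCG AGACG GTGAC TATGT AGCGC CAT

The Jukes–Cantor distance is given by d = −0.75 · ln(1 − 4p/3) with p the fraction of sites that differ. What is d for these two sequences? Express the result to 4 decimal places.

0.3360

Differing sites — 3:C/G; 5:C/G; 8:A/T; 11:C/A; 26:G/A; 30:T/G; 31:A/G; 34:T/A; 35:T/C; 36:G/T; 37:T/A; 43:T/C; 46:G/C.
p = 13/48 = 0.270833.
d = −0.75 · ln(1 − (4/3)·0.270833) = −0.75 · ln(0.638889) = −0.75 · (-0.448025) = 0.3360.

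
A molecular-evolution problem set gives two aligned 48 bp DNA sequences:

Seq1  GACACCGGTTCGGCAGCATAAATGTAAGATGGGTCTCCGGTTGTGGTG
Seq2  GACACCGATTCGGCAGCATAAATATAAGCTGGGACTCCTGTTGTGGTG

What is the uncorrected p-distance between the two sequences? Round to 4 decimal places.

0.1042

Differing sites — 8:G/A; 24:G/A; 29:A/C; 34:T/A; 39:G/T.
There are 5 differences over 48 sites, so p = 5/48 = 0.1042.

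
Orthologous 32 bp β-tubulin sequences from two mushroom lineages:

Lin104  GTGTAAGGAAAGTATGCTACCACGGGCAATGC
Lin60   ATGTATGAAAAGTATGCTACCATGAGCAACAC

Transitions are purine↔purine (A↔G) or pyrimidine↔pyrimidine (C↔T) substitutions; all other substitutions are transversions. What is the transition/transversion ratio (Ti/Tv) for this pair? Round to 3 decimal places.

The sequences differ at positions 1 (G/A, transition), 6 (A/T, transversion), 8 (G/A, transition), 23 (C/T, transition), 25 (G/A, transition), 30 (T/C, transition), 31 (G/A, transition).
Of the 7 differences, 6 transitions and 1 transversion, so Ti/Tv = 6/1 = 6.000.

6.000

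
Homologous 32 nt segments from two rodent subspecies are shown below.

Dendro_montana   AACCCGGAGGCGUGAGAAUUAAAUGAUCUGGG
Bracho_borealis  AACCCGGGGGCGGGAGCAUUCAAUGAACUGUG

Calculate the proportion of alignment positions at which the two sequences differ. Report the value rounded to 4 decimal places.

0.1875

Mismatches occur at site 8 (A/G), site 13 (U/G), site 17 (A/C), site 21 (A/C), site 27 (U/A), site 31 (G/U).
There are 6 differences over 32 sites, so p = 6/32 = 0.1875.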